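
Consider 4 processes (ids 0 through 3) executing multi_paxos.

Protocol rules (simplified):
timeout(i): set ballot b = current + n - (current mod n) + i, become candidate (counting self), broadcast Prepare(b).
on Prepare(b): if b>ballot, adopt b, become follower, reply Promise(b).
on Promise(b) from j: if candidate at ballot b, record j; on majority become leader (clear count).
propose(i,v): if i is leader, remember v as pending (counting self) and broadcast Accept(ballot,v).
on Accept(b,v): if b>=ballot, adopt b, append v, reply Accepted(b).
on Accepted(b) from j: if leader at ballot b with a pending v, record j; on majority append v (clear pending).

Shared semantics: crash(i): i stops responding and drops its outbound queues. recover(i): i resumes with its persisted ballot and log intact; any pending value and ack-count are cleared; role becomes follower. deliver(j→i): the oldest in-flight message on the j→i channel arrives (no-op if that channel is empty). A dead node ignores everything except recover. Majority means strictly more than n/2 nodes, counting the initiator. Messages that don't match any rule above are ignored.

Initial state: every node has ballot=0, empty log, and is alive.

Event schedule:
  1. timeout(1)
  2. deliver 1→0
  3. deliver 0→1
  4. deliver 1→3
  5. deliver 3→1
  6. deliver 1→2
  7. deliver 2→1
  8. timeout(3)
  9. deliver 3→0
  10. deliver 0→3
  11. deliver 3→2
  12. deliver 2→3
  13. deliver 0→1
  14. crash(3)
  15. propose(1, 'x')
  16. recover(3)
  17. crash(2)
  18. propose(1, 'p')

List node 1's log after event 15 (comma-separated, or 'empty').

step 1 timeout(1): 1={cand,b=5,log=-}
step 2 deliver 1→0: 0={foll,b=5,log=-}
step 3 deliver 0→1: —
step 4 deliver 1→3: 3={foll,b=5,log=-}
step 5 deliver 3→1: 1={lead,b=5,log=-}
step 6 deliver 1→2: 2={foll,b=5,log=-}
step 7 deliver 2→1: —
step 8 timeout(3): 3={cand,b=11,log=-}
step 9 deliver 3→0: 0={foll,b=11,log=-}
step 10 deliver 0→3: —
step 11 deliver 3→2: 2={foll,b=11,log=-}
step 12 deliver 2→3: 3={lead,b=11,log=-}
step 13 deliver 0→1: —
step 14 crash(3): 3={✗lead,b=11,log=-}
step 15 propose(1,'x'): —

empty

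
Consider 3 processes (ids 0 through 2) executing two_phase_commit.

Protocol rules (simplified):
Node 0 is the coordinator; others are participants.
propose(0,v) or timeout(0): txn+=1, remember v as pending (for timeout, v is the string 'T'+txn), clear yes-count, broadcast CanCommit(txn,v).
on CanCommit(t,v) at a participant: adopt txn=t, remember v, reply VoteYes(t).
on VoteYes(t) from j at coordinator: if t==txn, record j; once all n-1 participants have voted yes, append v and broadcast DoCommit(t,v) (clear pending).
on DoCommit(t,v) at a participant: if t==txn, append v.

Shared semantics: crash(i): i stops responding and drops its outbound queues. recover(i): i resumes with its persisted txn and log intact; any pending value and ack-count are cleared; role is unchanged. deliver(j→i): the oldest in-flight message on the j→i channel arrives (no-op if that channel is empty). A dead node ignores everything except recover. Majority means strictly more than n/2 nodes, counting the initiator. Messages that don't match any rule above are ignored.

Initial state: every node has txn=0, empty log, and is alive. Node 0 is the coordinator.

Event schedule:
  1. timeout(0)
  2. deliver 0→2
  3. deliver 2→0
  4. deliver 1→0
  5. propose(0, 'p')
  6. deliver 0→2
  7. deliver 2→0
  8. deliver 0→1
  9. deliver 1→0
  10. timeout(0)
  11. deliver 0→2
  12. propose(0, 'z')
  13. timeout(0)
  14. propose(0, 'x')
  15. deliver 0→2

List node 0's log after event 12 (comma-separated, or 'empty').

e1 timeout(0): 0[coor,t=1,-]
e2 deliver 0→2: 2[part,t=1,-]
e3 deliver 2→0: ·
e4 deliver 1→0: ·
e5 propose(0,'p'): 0[coor,t=2,-]
e6 deliver 0→2: 2[part,t=2,-]
e7 deliver 2→0: ·
e8 deliver 0→1: 1[part,t=1,-]
e9 deliver 1→0: ·
e10 timeout(0): 0[coor,t=3,-]
e11 deliver 0→2: 2[part,t=3,-]
e12 propose(0,'z'): 0[coor,t=4,-]

empty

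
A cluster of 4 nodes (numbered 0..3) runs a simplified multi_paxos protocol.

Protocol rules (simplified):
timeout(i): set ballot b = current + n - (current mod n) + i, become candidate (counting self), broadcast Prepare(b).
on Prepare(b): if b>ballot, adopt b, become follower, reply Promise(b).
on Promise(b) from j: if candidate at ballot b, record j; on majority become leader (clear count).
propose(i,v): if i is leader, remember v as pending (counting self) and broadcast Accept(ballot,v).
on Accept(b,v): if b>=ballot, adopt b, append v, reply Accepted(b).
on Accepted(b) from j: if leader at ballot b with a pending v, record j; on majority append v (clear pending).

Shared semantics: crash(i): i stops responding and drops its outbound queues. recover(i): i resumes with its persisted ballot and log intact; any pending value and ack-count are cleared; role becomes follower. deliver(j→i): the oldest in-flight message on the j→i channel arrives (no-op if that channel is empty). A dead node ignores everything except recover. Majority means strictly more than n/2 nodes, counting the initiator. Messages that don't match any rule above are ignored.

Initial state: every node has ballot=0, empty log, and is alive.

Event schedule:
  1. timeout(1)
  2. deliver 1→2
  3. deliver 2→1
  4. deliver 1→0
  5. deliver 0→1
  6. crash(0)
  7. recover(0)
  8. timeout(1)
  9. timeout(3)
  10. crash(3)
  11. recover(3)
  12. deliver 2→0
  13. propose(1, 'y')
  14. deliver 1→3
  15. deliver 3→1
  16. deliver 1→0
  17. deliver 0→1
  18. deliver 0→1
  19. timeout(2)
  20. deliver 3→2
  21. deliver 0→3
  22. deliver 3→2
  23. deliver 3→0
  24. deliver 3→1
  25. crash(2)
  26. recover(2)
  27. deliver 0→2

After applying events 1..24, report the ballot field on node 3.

7

1. timeout(1):  <1:cand b5 ->
2. deliver 1→2:  <2:foll b5 ->
3. deliver 2→1:  nop
4. deliver 1→0:  <0:foll b5 ->
5. deliver 0→1:  <1:lead b5 ->
6. crash(0):  <0:✗foll b5 ->
7. recover(0):  <0:foll b5 ->
8. timeout(1):  <1:cand b9 ->
9. timeout(3):  <3:cand b7 ->
10. crash(3):  <3:✗cand b7 ->
11. recover(3):  <3:foll b7 ->
12. deliver 2→0:  nop
13. propose(1,'y'):  nop
14. deliver 1→3:  nop
15. deliver 3→1:  nop
16. deliver 1→0:  <0:foll b9 ->
17. deliver 0→1:  nop
18. deliver 0→1:  nop
19. timeout(2):  <2:cand b10 ->
20. deliver 3→2:  nop
21. deliver 0→3:  nop
22. deliver 3→2:  nop
23. deliver 3→0:  nop
24. deliver 3→1:  nop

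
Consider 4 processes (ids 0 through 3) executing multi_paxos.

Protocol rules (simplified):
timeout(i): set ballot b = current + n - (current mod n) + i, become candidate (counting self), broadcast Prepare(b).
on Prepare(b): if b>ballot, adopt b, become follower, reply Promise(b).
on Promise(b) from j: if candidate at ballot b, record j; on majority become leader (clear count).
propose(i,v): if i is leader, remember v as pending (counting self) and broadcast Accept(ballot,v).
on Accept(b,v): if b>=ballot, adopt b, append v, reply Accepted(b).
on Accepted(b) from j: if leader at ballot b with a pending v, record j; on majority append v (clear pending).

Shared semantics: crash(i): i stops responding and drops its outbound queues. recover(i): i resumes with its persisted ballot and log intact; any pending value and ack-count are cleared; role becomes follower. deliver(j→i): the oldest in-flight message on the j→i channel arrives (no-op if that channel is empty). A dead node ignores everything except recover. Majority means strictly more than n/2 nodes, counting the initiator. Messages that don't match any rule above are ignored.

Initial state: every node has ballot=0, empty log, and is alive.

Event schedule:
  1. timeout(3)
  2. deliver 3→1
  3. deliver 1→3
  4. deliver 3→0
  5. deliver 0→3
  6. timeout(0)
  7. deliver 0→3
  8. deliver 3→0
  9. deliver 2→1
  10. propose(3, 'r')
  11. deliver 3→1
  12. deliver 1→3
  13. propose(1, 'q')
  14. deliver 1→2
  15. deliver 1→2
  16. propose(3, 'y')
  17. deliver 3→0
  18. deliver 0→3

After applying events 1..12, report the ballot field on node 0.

e1 timeout(3): 3[cand,b=7,-]
e2 deliver 3→1: 1[foll,b=7,-]
e3 deliver 1→3: ·
e4 deliver 3→0: 0[foll,b=7,-]
e5 deliver 0→3: 3[lead,b=7,-]
e6 timeout(0): 0[cand,b=8,-]
e7 deliver 0→3: 3[foll,b=8,-]
e8 deliver 3→0: ·
e9 deliver 2→1: ·
e10 propose(3,'r'): ·
e11 deliver 3→1: ·
e12 deliver 1→3: ·

8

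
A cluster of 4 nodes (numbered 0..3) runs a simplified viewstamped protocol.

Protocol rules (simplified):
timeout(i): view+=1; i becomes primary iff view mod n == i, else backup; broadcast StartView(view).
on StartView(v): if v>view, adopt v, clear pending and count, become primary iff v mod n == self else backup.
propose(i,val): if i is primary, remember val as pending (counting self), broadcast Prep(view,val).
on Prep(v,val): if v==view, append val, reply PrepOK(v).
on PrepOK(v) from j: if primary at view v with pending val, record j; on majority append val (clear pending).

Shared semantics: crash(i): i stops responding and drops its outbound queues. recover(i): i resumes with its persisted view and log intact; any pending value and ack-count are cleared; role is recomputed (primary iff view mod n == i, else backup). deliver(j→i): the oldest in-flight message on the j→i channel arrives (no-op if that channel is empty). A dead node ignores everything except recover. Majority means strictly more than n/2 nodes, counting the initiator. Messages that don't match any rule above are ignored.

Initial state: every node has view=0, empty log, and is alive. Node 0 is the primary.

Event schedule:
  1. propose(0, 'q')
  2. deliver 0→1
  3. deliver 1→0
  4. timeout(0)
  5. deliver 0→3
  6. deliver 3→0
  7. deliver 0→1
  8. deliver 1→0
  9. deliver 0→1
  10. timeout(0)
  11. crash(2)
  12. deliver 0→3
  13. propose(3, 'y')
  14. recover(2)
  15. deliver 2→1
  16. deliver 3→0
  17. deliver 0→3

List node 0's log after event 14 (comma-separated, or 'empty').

empty

step 1 propose(0,'q'): —
step 2 deliver 0→1: 1={back,v=0,log=q}
step 3 deliver 1→0: —
step 4 timeout(0): 0={back,v=1,log=-}
step 5 deliver 0→3: 3={back,v=0,log=q}
step 6 deliver 3→0: —
step 7 deliver 0→1: 1={prim,v=1,log=q}
step 8 deliver 1→0: —
step 9 deliver 0→1: —
step 10 timeout(0): 0={back,v=2,log=-}
step 11 crash(2): 2={✗back,v=0,log=-}
step 12 deliver 0→3: 3={back,v=1,log=q}
step 13 propose(3,'y'): —
step 14 recover(2): 2={back,v=0,log=-}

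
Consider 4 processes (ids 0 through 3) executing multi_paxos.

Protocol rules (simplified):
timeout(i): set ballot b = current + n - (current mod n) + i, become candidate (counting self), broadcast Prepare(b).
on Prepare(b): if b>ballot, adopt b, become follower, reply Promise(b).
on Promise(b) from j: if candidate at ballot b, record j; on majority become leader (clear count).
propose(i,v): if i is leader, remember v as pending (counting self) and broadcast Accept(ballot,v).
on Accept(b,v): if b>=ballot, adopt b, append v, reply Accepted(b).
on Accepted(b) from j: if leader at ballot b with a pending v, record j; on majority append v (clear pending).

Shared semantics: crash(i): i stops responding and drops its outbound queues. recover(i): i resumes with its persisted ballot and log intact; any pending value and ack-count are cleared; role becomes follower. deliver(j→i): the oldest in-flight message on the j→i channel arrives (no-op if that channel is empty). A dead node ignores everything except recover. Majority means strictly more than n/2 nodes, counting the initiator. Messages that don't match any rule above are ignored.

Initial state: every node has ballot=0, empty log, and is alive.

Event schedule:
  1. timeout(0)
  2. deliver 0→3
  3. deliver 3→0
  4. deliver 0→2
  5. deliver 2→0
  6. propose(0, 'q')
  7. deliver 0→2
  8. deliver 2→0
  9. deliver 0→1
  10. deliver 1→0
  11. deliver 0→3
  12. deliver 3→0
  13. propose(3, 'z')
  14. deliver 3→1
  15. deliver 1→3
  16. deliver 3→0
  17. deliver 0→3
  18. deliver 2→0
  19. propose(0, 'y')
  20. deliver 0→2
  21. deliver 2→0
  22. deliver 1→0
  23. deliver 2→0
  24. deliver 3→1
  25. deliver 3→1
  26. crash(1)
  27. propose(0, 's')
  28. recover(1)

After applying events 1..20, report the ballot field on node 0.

1. timeout(0):  <0:cand b4 ->
2. deliver 0→3:  <3:foll b4 ->
3. deliver 3→0:  nop
4. deliver 0→2:  <2:foll b4 ->
5. deliver 2→0:  <0:lead b4 ->
6. propose(0,'q'):  nop
7. deliver 0→2:  <2:foll b4 q>
8. deliver 2→0:  nop
9. deliver 0→1:  <1:foll b4 ->
10. deliver 1→0:  nop
11. deliver 0→3:  <3:foll b4 q>
12. deliver 3→0:  <0:lead b4 q>
13. propose(3,'z'):  nop
14. deliver 3→1:  nop
15. deliver 1→3:  nop
16. deliver 3→0:  nop
17. deliver 0→3:  nop
18. deliver 2→0:  nop
19. propose(0,'y'):  nop
20. deliver 0→2:  <2:foll b4 q,y>

4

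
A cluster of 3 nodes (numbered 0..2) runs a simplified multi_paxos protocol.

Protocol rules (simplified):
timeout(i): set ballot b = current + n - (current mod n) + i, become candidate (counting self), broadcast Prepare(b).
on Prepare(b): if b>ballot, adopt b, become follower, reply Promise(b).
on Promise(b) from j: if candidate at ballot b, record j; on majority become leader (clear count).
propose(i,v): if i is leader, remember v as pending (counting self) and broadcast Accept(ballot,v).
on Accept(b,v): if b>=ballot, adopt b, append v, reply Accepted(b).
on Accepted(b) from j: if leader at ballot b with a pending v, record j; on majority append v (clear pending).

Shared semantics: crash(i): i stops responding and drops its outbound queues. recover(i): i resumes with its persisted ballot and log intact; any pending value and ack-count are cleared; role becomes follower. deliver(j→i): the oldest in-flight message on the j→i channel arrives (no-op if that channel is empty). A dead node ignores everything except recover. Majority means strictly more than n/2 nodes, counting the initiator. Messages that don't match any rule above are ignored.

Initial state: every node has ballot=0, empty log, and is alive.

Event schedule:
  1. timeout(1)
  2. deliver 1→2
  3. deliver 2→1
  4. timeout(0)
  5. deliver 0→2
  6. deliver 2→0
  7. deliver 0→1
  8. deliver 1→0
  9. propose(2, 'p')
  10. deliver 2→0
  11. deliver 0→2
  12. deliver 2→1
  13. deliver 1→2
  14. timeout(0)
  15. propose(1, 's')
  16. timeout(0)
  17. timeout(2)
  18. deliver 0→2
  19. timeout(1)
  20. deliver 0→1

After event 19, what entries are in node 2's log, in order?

empty

[1] timeout(1) → N1(cand b4 [-])
[2] deliver 1→2 → N2(foll b4 [-])
[3] deliver 2→1 → N1(lead b4 [-])
[4] timeout(0) → N0(cand b3 [-])
[5] deliver 0→2 → ∅
[6] deliver 2→0 → ∅
[7] deliver 0→1 → ∅
[8] deliver 1→0 → N0(foll b4 [-])
[9] propose(2,'p') → ∅
[10] deliver 2→0 → ∅
[11] deliver 0→2 → ∅
[12] deliver 2→1 → ∅
[13] deliver 1→2 → ∅
[14] timeout(0) → N0(cand b6 [-])
[15] propose(1,'s') → ∅
[16] timeout(0) → N0(cand b9 [-])
[17] timeout(2) → N2(cand b8 [-])
[18] deliver 0→2 → ∅
[19] timeout(1) → N1(cand b7 [-])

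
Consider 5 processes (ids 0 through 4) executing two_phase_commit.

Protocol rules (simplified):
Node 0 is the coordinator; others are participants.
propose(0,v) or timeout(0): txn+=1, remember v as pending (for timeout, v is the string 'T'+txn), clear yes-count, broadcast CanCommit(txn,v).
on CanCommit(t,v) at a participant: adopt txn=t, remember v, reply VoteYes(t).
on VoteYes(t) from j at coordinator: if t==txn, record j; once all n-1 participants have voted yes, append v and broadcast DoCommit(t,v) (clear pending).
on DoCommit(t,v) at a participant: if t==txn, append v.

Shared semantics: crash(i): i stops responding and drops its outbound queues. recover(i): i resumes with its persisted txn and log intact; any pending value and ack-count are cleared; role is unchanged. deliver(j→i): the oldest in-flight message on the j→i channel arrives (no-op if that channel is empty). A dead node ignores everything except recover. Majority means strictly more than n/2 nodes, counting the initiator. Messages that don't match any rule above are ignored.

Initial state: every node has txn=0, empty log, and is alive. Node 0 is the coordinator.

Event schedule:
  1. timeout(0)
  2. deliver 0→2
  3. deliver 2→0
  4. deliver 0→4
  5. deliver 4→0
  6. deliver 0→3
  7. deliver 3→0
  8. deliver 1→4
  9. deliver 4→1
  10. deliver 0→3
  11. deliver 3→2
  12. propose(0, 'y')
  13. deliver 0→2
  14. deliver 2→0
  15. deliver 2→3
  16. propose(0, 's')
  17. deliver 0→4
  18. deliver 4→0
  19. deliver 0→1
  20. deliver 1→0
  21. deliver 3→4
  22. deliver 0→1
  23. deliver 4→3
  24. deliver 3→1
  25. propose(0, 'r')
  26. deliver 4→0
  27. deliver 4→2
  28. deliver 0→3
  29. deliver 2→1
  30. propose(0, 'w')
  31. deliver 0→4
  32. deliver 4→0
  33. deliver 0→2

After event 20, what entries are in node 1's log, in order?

[1] timeout(0) → N0(coor t1 [-])
[2] deliver 0→2 → N2(part t1 [-])
[3] deliver 2→0 → ∅
[4] deliver 0→4 → N4(part t1 [-])
[5] deliver 4→0 → ∅
[6] deliver 0→3 → N3(part t1 [-])
[7] deliver 3→0 → ∅
[8] deliver 1→4 → ∅
[9] deliver 4→1 → ∅
[10] deliver 0→3 → ∅
[11] deliver 3→2 → ∅
[12] propose(0,'y') → N0(coor t2 [-])
[13] deliver 0→2 → N2(part t2 [-])
[14] deliver 2→0 → ∅
[15] deliver 2→3 → ∅
[16] propose(0,'s') → N0(coor t3 [-])
[17] deliver 0→4 → N4(part t2 [-])
[18] deliver 4→0 → ∅
[19] deliver 0→1 → N1(part t1 [-])
[20] deliver 1→0 → ∅

empty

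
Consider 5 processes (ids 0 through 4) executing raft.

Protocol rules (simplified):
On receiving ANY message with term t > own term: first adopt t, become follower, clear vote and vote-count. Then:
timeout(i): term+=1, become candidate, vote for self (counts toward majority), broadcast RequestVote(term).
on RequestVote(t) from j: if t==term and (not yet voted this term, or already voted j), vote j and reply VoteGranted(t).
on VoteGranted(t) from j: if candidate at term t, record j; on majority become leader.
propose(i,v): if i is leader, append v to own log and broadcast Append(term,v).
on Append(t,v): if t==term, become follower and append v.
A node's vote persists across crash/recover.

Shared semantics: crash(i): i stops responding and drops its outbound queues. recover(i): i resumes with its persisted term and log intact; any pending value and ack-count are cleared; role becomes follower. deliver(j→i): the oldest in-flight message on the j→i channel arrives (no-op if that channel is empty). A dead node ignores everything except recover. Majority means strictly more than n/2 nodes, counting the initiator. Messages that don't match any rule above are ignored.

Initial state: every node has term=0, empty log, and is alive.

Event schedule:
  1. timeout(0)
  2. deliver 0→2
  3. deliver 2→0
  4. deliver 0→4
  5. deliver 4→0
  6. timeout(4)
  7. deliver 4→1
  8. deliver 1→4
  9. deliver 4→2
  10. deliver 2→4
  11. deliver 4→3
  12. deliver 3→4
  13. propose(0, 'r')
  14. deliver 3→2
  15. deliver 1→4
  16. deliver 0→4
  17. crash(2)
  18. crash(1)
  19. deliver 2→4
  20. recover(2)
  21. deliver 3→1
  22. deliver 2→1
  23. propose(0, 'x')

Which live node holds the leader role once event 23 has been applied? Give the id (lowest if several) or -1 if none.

0

e1 timeout(0): 0[cand,t=1,-]
e2 deliver 0→2: 2[foll,t=1,-]
e3 deliver 2→0: ·
e4 deliver 0→4: 4[foll,t=1,-]
e5 deliver 4→0: 0[lead,t=1,-]
e6 timeout(4): 4[cand,t=2,-]
e7 deliver 4→1: 1[foll,t=2,-]
e8 deliver 1→4: ·
e9 deliver 4→2: 2[foll,t=2,-]
e10 deliver 2→4: 4[lead,t=2,-]
e11 deliver 4→3: 3[foll,t=2,-]
e12 deliver 3→4: ·
e13 propose(0,'r'): 0[lead,t=1,r]
e14 deliver 3→2: ·
e15 deliver 1→4: ·
e16 deliver 0→4: ·
e17 crash(2): 2[✗foll,t=2,-]
e18 crash(1): 1[✗foll,t=2,-]
e19 deliver 2→4: ·
e20 recover(2): 2[foll,t=2,-]
e21 deliver 3→1: ·
e22 deliver 2→1: ·
e23 propose(0,'x'): 0[lead,t=1,r,x]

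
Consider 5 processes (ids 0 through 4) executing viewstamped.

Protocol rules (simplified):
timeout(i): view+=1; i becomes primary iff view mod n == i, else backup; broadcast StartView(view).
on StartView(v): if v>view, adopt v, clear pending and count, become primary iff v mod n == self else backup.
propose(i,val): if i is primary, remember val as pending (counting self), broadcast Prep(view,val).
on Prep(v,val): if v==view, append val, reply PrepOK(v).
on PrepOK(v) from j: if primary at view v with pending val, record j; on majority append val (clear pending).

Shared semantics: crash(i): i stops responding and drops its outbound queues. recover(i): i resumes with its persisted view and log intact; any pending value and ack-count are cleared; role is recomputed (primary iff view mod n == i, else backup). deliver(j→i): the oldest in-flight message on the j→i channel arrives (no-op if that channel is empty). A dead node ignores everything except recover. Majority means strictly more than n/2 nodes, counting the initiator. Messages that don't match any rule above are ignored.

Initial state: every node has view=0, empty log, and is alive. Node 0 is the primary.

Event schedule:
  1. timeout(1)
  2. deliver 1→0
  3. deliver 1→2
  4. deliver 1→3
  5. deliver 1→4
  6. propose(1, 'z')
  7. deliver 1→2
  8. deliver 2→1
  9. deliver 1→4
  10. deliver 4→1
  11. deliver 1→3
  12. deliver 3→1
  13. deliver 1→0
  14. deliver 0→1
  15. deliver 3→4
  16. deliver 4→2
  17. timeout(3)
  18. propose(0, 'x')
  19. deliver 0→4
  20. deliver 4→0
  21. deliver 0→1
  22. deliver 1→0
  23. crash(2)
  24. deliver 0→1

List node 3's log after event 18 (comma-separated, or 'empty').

step 1 timeout(1): 1={prim,v=1,log=-}
step 2 deliver 1→0: 0={back,v=1,log=-}
step 3 deliver 1→2: 2={back,v=1,log=-}
step 4 deliver 1→3: 3={back,v=1,log=-}
step 5 deliver 1→4: 4={back,v=1,log=-}
step 6 propose(1,'z'): —
step 7 deliver 1→2: 2={back,v=1,log=z}
step 8 deliver 2→1: —
step 9 deliver 1→4: 4={back,v=1,log=z}
step 10 deliver 4→1: 1={prim,v=1,log=z}
step 11 deliver 1→3: 3={back,v=1,log=z}
step 12 deliver 3→1: —
step 13 deliver 1→0: 0={back,v=1,log=z}
step 14 deliver 0→1: —
step 15 deliver 3→4: —
step 16 deliver 4→2: —
step 17 timeout(3): 3={back,v=2,log=z}
step 18 propose(0,'x'): —

z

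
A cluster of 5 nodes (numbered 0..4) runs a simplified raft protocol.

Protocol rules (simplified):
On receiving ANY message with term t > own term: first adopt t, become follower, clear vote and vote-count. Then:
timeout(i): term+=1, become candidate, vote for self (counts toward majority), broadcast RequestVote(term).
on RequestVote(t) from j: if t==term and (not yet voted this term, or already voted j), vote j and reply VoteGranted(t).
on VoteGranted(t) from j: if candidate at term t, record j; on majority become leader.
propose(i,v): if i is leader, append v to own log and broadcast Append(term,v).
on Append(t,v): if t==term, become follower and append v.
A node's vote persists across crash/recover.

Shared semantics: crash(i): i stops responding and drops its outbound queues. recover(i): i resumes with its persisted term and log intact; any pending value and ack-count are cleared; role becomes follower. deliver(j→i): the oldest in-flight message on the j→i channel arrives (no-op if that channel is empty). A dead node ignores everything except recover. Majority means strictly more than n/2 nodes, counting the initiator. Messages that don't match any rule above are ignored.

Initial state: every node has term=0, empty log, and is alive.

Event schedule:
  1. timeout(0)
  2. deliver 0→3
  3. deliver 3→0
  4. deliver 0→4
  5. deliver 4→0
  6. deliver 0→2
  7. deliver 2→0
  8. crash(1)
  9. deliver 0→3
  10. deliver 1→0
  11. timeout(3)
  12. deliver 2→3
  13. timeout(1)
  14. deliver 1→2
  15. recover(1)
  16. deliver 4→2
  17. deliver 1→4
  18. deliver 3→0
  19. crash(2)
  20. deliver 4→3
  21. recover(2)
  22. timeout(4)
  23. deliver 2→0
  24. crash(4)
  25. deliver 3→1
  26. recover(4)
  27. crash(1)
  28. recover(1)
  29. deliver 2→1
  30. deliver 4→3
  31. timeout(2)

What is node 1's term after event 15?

[1] timeout(0) → N0(cand t1 [-])
[2] deliver 0→3 → N3(foll t1 [-])
[3] deliver 3→0 → ∅
[4] deliver 0→4 → N4(foll t1 [-])
[5] deliver 4→0 → N0(lead t1 [-])
[6] deliver 0→2 → N2(foll t1 [-])
[7] deliver 2→0 → ∅
[8] crash(1) → N1(✗foll t0 [-])
[9] deliver 0→3 → ∅
[10] deliver 1→0 → ∅
[11] timeout(3) → N3(cand t2 [-])
[12] deliver 2→3 → ∅
[13] timeout(1) → ∅
[14] deliver 1→2 → ∅
[15] recover(1) → N1(foll t0 [-])

0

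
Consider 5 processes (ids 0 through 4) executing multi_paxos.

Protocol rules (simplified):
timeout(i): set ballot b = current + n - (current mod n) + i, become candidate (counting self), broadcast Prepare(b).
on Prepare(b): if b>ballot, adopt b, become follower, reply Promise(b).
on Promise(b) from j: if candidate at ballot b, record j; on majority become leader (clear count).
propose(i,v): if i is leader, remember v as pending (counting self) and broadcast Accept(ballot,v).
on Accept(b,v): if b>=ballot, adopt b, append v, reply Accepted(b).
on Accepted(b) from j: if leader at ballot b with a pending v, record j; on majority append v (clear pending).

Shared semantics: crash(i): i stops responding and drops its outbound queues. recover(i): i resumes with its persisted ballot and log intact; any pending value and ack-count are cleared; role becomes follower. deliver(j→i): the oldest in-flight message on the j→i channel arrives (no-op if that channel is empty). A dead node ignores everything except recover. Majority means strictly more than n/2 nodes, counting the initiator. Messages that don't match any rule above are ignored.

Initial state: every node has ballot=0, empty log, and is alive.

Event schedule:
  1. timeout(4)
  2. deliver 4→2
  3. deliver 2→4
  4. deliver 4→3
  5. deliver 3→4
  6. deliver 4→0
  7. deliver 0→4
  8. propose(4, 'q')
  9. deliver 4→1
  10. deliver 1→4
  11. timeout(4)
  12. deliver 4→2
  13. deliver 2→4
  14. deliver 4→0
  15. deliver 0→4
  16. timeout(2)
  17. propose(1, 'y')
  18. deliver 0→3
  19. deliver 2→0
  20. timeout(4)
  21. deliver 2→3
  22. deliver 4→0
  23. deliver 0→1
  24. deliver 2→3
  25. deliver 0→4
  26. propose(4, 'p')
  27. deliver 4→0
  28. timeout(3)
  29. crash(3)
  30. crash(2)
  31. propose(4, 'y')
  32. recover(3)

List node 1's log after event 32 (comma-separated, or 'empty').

e1 timeout(4): 4[cand,b=9,-]
e2 deliver 4→2: 2[foll,b=9,-]
e3 deliver 2→4: ·
e4 deliver 4→3: 3[foll,b=9,-]
e5 deliver 3→4: 4[lead,b=9,-]
e6 deliver 4→0: 0[foll,b=9,-]
e7 deliver 0→4: ·
e8 propose(4,'q'): ·
e9 deliver 4→1: 1[foll,b=9,-]
e10 deliver 1→4: ·
e11 timeout(4): 4[cand,b=14,-]
e12 deliver 4→2: 2[foll,b=9,q]
e13 deliver 2→4: ·
e14 deliver 4→0: 0[foll,b=9,q]
e15 deliver 0→4: ·
e16 timeout(2): 2[cand,b=12,q]
e17 propose(1,'y'): ·
e18 deliver 0→3: ·
e19 deliver 2→0: 0[foll,b=12,q]
e20 timeout(4): 4[cand,b=19,-]
e21 deliver 2→3: 3[foll,b=12,-]
e22 deliver 4→0: 0[foll,b=14,q]
e23 deliver 0→1: ·
e24 deliver 2→3: ·
e25 deliver 0→4: ·
e26 propose(4,'p'): ·
e27 deliver 4→0: 0[foll,b=19,q]
e28 timeout(3): 3[cand,b=18,-]
e29 crash(3): 3[✗cand,b=18,-]
e30 crash(2): 2[✗cand,b=12,q]
e31 propose(4,'y'): ·
e32 recover(3): 3[foll,b=18,-]

empty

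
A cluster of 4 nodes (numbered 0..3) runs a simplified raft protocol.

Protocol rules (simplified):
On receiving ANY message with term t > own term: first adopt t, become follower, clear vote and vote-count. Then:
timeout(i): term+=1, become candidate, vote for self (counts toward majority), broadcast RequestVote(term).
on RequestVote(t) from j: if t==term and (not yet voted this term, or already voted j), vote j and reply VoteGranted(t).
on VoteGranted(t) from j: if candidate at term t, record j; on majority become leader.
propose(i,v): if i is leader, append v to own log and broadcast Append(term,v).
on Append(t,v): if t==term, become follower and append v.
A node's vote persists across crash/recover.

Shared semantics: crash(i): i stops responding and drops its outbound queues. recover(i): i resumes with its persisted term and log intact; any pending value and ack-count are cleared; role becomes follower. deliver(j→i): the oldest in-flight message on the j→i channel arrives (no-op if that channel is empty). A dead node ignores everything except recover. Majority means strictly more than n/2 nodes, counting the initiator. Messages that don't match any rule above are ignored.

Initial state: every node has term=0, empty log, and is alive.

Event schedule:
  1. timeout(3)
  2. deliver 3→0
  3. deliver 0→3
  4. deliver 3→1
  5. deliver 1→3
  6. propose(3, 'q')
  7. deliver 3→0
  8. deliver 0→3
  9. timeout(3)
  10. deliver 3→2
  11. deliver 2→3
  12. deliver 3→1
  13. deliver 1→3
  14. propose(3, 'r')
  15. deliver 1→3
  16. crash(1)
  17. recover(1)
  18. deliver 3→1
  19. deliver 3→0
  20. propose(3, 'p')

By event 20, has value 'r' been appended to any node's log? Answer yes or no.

[1] timeout(3) → N3(cand t1 [-])
[2] deliver 3→0 → N0(foll t1 [-])
[3] deliver 0→3 → ∅
[4] deliver 3→1 → N1(foll t1 [-])
[5] deliver 1→3 → N3(lead t1 [-])
[6] propose(3,'q') → N3(lead t1 [q])
[7] deliver 3→0 → N0(foll t1 [q])
[8] deliver 0→3 → ∅
[9] timeout(3) → N3(cand t2 [q])
[10] deliver 3→2 → N2(foll t1 [-])
[11] deliver 2→3 → ∅
[12] deliver 3→1 → N1(foll t1 [q])
[13] deliver 1→3 → ∅
[14] propose(3,'r') → ∅
[15] deliver 1→3 → ∅
[16] crash(1) → N1(✗foll t1 [q])
[17] recover(1) → N1(foll t1 [q])
[18] deliver 3→1 → N1(foll t2 [q])
[19] deliver 3→0 → N0(foll t2 [q])
[20] propose(3,'p') → ∅

no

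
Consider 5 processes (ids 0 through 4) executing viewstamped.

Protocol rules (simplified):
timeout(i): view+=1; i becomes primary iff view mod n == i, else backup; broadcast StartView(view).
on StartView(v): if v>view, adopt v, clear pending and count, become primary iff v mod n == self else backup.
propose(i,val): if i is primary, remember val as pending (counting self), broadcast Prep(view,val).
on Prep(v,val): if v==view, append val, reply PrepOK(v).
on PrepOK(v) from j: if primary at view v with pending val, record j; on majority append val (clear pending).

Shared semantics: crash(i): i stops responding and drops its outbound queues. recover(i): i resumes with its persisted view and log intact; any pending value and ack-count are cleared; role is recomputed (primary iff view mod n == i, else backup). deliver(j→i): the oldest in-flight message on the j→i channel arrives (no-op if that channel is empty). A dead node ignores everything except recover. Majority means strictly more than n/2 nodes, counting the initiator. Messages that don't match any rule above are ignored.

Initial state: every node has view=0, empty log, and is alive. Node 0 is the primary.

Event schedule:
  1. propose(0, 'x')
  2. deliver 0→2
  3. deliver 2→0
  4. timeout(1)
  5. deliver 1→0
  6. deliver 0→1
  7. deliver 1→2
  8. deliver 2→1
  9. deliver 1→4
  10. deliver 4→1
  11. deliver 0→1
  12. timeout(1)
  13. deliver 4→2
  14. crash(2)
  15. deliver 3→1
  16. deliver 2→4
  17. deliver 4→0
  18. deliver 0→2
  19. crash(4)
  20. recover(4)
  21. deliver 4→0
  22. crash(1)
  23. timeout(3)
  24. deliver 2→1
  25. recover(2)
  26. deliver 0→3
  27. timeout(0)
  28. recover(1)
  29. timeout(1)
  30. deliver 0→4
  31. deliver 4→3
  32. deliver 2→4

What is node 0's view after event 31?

2

step 1 propose(0,'x'): —
step 2 deliver 0→2: 2={back,v=0,log=x}
step 3 deliver 2→0: —
step 4 timeout(1): 1={prim,v=1,log=-}
step 5 deliver 1→0: 0={back,v=1,log=-}
step 6 deliver 0→1: —
step 7 deliver 1→2: 2={back,v=1,log=x}
step 8 deliver 2→1: —
step 9 deliver 1→4: 4={back,v=1,log=-}
step 10 deliver 4→1: —
step 11 deliver 0→1: —
step 12 timeout(1): 1={back,v=2,log=-}
step 13 deliver 4→2: —
step 14 crash(2): 2={✗back,v=1,log=x}
step 15 deliver 3→1: —
step 16 deliver 2→4: —
step 17 deliver 4→0: —
step 18 deliver 0→2: —
step 19 crash(4): 4={✗back,v=1,log=-}
step 20 recover(4): 4={back,v=1,log=-}
step 21 deliver 4→0: —
step 22 crash(1): 1={✗back,v=2,log=-}
step 23 timeout(3): 3={back,v=1,log=-}
step 24 deliver 2→1: —
step 25 recover(2): 2={back,v=1,log=x}
step 26 deliver 0→3: —
step 27 timeout(0): 0={back,v=2,log=-}
step 28 recover(1): 1={back,v=2,log=-}
step 29 timeout(1): 1={back,v=3,log=-}
step 30 deliver 0→4: —
step 31 deliver 4→3: —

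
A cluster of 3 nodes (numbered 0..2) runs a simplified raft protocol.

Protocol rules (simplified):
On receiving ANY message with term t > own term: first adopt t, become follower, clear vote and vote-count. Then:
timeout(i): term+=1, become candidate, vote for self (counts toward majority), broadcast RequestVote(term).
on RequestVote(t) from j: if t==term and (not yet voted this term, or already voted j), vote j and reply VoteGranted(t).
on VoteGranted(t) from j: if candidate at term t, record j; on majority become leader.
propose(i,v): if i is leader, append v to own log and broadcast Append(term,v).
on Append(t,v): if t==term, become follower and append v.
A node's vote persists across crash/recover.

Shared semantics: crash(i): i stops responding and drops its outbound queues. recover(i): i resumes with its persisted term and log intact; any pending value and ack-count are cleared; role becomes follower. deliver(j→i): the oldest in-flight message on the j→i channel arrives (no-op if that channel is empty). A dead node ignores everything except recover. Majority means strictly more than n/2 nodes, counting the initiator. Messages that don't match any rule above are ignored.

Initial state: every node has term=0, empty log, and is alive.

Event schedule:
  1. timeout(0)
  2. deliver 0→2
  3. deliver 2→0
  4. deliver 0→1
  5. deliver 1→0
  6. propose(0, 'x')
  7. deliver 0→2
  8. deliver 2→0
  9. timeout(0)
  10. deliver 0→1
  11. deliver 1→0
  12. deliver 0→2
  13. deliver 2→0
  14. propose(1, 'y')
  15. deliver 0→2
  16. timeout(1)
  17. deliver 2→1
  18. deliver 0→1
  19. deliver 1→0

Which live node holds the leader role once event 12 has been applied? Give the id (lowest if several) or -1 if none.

[1] timeout(0) → N0(cand t1 [-])
[2] deliver 0→2 → N2(foll t1 [-])
[3] deliver 2→0 → N0(lead t1 [-])
[4] deliver 0→1 → N1(foll t1 [-])
[5] deliver 1→0 → ∅
[6] propose(0,'x') → N0(lead t1 [x])
[7] deliver 0→2 → N2(foll t1 [x])
[8] deliver 2→0 → ∅
[9] timeout(0) → N0(cand t2 [x])
[10] deliver 0→1 → N1(foll t1 [x])
[11] deliver 1→0 → ∅
[12] deliver 0→2 → N2(foll t2 [x])

-1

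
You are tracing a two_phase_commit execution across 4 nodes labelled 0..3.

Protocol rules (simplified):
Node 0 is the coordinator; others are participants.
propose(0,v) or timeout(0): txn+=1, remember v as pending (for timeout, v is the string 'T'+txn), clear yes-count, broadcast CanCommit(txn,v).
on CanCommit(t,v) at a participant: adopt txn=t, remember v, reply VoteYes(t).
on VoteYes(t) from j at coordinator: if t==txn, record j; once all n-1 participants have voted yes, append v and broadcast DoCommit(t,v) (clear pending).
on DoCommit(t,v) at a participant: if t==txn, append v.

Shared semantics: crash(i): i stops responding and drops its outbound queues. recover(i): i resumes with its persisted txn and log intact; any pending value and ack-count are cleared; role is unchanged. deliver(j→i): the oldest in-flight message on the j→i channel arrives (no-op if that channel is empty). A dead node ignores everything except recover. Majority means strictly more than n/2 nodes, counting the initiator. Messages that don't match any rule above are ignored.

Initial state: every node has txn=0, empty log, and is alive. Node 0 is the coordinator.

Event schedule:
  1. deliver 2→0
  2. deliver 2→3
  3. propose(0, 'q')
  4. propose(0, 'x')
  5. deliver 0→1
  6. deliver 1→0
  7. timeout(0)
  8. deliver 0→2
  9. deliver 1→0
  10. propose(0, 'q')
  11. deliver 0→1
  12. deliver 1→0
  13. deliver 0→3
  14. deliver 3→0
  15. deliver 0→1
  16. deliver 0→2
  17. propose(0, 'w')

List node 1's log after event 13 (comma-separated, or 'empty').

[1] deliver 2→0 → ∅
[2] deliver 2→3 → ∅
[3] propose(0,'q') → N0(coor t1 [-])
[4] propose(0,'x') → N0(coor t2 [-])
[5] deliver 0→1 → N1(part t1 [-])
[6] deliver 1→0 → ∅
[7] timeout(0) → N0(coor t3 [-])
[8] deliver 0→2 → N2(part t1 [-])
[9] deliver 1→0 → ∅
[10] propose(0,'q') → N0(coor t4 [-])
[11] deliver 0→1 → N1(part t2 [-])
[12] deliver 1→0 → ∅
[13] deliver 0→3 → N3(part t1 [-])

empty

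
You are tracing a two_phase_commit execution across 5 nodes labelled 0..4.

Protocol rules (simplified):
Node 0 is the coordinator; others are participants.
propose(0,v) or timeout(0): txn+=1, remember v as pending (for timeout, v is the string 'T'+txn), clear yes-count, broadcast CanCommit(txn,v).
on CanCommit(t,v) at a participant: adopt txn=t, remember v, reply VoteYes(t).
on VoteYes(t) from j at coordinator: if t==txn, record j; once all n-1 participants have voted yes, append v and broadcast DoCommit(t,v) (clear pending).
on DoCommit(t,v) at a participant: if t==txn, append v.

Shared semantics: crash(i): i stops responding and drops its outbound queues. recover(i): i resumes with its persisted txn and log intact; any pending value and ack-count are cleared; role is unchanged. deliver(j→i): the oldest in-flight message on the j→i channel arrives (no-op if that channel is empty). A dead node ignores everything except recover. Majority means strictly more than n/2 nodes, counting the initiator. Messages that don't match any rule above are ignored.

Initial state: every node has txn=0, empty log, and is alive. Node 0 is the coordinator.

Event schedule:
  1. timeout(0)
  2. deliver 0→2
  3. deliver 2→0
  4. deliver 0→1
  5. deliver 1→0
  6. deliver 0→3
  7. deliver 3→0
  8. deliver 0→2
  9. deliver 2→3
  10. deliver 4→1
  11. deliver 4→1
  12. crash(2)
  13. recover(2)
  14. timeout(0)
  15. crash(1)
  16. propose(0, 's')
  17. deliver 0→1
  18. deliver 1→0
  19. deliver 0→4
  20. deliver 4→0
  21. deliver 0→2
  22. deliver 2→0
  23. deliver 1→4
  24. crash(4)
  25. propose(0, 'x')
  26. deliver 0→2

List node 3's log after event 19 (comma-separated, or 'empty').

after 1 — timeout(0): n0:coor/t1/[-]
after 2 — deliver 0→2: n2:part/t1/[-]
after 3 — deliver 2→0: ·
after 4 — deliver 0→1: n1:part/t1/[-]
after 5 — deliver 1→0: ·
after 6 — deliver 0→3: n3:part/t1/[-]
after 7 — deliver 3→0: ·
after 8 — deliver 0→2: ·
after 9 — deliver 2→3: ·
after 10 — deliver 4→1: ·
after 11 — deliver 4→1: ·
after 12 — crash(2): n2:✗part/t1/[-]
after 13 — recover(2): n2:part/t1/[-]
after 14 — timeout(0): n0:coor/t2/[-]
after 15 — crash(1): n1:✗part/t1/[-]
after 16 — propose(0,'s'): n0:coor/t3/[-]
after 17 — deliver 0→1: ·
after 18 — deliver 1→0: ·
after 19 — deliver 0→4: n4:part/t1/[-]

empty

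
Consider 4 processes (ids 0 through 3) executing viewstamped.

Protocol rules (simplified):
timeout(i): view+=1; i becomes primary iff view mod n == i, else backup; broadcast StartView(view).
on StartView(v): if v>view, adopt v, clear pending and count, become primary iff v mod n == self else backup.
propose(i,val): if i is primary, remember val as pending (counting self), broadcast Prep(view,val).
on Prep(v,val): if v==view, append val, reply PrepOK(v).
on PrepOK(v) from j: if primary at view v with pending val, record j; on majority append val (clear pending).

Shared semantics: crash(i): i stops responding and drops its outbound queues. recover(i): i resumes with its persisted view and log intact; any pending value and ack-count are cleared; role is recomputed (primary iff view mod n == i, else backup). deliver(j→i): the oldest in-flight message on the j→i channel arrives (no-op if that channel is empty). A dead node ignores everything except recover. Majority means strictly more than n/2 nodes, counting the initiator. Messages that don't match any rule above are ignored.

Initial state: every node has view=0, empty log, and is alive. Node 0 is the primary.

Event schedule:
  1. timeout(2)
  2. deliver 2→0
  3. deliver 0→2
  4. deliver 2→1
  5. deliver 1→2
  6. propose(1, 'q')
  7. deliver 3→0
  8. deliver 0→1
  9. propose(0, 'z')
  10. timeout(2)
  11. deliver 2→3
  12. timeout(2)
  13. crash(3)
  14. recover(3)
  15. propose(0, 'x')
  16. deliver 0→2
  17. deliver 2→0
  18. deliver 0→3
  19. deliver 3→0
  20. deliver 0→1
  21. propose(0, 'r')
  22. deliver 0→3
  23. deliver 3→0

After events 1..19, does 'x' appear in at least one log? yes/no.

e1 timeout(2): 2[back,v=1,-]
e2 deliver 2→0: 0[back,v=1,-]
e3 deliver 0→2: ·
e4 deliver 2→1: 1[prim,v=1,-]
e5 deliver 1→2: ·
e6 propose(1,'q'): ·
e7 deliver 3→0: ·
e8 deliver 0→1: ·
e9 propose(0,'z'): ·
e10 timeout(2): 2[prim,v=2,-]
e11 deliver 2→3: 3[back,v=1,-]
e12 timeout(2): 2[back,v=3,-]
e13 crash(3): 3[✗back,v=1,-]
e14 recover(3): 3[back,v=1,-]
e15 propose(0,'x'): ·
e16 deliver 0→2: ·
e17 deliver 2→0: 0[back,v=2,-]
e18 deliver 0→3: ·
e19 deliver 3→0: ·

no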